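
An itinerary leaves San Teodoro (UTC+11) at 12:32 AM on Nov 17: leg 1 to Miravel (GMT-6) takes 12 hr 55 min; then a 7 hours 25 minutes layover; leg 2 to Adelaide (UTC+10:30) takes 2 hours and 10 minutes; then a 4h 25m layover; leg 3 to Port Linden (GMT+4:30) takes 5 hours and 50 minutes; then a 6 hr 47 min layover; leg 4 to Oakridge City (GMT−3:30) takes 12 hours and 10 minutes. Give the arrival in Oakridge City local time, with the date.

Convert departure to UTC: 12:32 AM − 11:00 = 1:32 PM UTC on Nov 16.
Add 12 hours and 55 minutes leg 1 → 2:27 AM UTC (Nov 17).
Add 7 hours 25 minutes layover in Miravel → 9:52 AM UTC.
Add 2 hours 10 minutes leg 2 → 12:02 PM UTC.
Add 4 hours and 25 minutes layover in Adelaide → 4:27 PM UTC.
Add 5 hours and 50 minutes leg 3 → 10:17 PM UTC.
Add 6 hours 47 minutes layover in Port Linden → 5:04 AM UTC (Nov 18).
Add 12 hours 10 minutes leg 4 → 5:14 PM UTC.
Oakridge City is UTC−3:30, so local arrival = 5:14 PM − 3:30 = 1:44 PM on Nov 18.

1:44 PM on November 18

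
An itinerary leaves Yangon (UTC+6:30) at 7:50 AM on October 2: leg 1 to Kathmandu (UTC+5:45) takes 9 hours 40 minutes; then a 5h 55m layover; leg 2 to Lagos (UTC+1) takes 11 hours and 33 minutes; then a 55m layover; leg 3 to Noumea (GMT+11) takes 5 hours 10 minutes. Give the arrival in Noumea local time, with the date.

Convert departure to UTC: 7:50 AM − 6:30 = 1:20 AM UTC on Oct 2.
Add 9 hours 40 minutes leg 1 → 11:00 AM UTC.
Add 5 hours and 55 minutes layover in Kathmandu → 4:55 PM UTC.
Add 11 hours 33 minutes leg 2 → 4:28 AM UTC (Oct 3).
Add 55 minutes layover in Lagos → 5:23 AM UTC.
Add 5 hours and 10 minutes leg 3 → 10:33 AM UTC.
Noumea is UTC+11:00, so local arrival = 10:33 AM + 11:00 = 9:33 PM on Oct 3.

9:33 PM on Oct 3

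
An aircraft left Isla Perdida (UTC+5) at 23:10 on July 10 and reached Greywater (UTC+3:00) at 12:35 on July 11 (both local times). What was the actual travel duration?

Departure in UTC: 23:10 − 5:00 = 18:10 on Jul 10.
Arrival in UTC: 12:35 − 3:00 = 09:35 on Jul 11.
Elapsed = 09:35 − 18:10 (+1 day) = 15 hours 25 minutes.

15 hours 25 minutes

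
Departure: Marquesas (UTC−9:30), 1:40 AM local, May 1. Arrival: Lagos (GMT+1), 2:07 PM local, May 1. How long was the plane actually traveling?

Departure in UTC: 1:40 AM + 9:30 = 11:10 AM on May 1.
Arrival in UTC: 2:07 PM − 1:00 = 1:07 PM on May 1.
Elapsed = 1:07 PM − 11:10 AM = 1 hour 57 minutes.

1 hour 57 minutes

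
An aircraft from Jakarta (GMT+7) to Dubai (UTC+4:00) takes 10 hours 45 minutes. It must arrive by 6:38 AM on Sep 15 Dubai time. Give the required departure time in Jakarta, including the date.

10:53 PM on Sep 14

Target arrival in UTC: 6:38 AM − 4:00 = 2:38 AM on Sep 15.
Subtract 10 hours and 45 minutes → departure 3:53 PM UTC on Sep 14.
Jakarta is UTC+7:00: 3:53 PM + 7:00 = 10:53 PM on Sep 14.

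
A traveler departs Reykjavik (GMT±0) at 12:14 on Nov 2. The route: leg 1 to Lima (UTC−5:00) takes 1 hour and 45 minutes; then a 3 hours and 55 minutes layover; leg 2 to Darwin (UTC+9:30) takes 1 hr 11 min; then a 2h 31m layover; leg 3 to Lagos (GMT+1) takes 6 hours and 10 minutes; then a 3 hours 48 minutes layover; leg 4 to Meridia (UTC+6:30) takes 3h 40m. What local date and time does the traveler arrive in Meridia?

Reykjavik is at UTC+0, so departure is already 12:14 UTC on Nov 2.
Add 1 hour 45 minutes leg 1 → 13:59 UTC.
Add 3 hours 55 minutes layover in Lima → 17:54 UTC.
Add 1 hour and 11 minutes leg 2 → 19:05 UTC.
Add 2 hours 31 minutes layover in Darwin → 21:36 UTC.
Add 6 hours and 10 minutes leg 3 → 03:46 UTC (Nov 3).
Add 3 hours 48 minutes layover in Lagos → 07:34 UTC.
Add 3 hours 40 minutes leg 4 → 11:14 UTC.
Meridia is UTC+6:30, so local arrival = 11:14 + 6:30 = 17:44 on Nov 3.

17:44 on November 3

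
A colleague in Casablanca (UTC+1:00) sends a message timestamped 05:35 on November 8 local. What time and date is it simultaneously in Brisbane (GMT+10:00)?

Brisbane is 9:00 ahead of Casablanca.
Shift by the zone difference: 05:35 + 9:00 = 14:35 on Nov 8 in Brisbane.

14:35 on November 8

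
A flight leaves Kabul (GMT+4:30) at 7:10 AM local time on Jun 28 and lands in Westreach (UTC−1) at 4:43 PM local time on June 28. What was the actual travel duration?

15 hours 3 minutes

Departure in UTC: 7:10 AM − 4:30 = 2:40 AM on Jun 28.
Arrival in UTC: 4:43 PM + 1:00 = 5:43 PM on Jun 28.
Elapsed = 5:43 PM − 2:40 AM = 15 hours 3 minutes.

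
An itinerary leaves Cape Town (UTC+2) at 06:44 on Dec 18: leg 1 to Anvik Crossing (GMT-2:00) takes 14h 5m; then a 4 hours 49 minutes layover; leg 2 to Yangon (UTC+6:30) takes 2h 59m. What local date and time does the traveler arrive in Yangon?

09:07 on December 19

Convert departure to UTC: 06:44 − 2:00 = 04:44 UTC on Dec 18.
Add 14 hours 5 minutes leg 1 → 18:49 UTC.
Add 4 hours and 49 minutes layover in Anvik Crossing → 23:38 UTC.
Add 2 hours 59 minutes leg 2 → 02:37 UTC (Dec 19).
Yangon is UTC+6:30, so local arrival = 02:37 + 6:30 = 09:07 on Dec 19.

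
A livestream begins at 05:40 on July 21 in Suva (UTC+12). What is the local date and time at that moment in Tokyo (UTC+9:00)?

02:40 on Jul 21

In UTC: 05:40 − 12:00 = 17:40 on Jul 20.
Tokyo is UTC+9:00: 17:40 + 9:00 = 02:40 on Jul 21.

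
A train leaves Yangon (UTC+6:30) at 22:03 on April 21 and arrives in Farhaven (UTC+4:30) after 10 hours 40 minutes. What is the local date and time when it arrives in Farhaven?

06:43 on April 22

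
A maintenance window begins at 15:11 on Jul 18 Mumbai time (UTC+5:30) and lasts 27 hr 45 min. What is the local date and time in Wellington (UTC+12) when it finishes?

01:26 on Jul 20

Convert start to UTC: 15:11 − 5:30 = 09:41 UTC on Jul 18.
Add 27 hours 45 minutes duration → 13:26 UTC (Jul 19).
Wellington is UTC+12:00, so local end time = 13:26 + 12:00 = 01:26 on Jul 20.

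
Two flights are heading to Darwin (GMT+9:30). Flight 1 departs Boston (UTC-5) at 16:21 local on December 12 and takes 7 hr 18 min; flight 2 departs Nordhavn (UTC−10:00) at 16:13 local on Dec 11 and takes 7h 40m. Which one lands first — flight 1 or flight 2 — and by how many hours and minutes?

the second, by 18 hours 46 minutes

Flight 1 in UTC: 16:21 + 5:00 = 21:21 on Dec 12.
+7 hours and 18 minutes → arrive 04:39 UTC on Dec 13.
Flight 2 in UTC: 16:13 + 10:00 = 02:13 on Dec 12.
+7 hours 40 minutes → arrive 09:53 UTC on Dec 12.
Flight 2 lands earlier by 18 hours 46 minutes.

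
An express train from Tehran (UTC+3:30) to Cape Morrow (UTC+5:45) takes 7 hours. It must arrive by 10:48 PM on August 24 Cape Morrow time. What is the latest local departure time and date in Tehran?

Target arrival in UTC: 10:48 PM − 5:45 = 5:03 PM on Aug 24.
Subtract 7 hours → departure 10:03 AM UTC on Aug 24.
Tehran is UTC+3:30: 10:03 AM + 3:30 = 1:33 PM on Aug 24.

1:33 PM on Aug 24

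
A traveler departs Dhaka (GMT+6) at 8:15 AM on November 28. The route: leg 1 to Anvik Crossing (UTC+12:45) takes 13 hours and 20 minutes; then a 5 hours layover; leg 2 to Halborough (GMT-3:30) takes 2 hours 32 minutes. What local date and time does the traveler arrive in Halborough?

Convert departure to UTC: 8:15 AM − 6:00 = 2:15 AM UTC on Nov 28.
Add 13 hours 20 minutes leg 1 → 3:35 PM UTC.
Add 5 hours layover in Anvik Crossing → 8:35 PM UTC.
Add 2 hours 32 minutes leg 2 → 11:07 PM UTC.
Halborough is UTC−3:30, so local arrival = 11:07 PM − 3:30 = 7:37 PM on Nov 28.

7:37 PM on November 28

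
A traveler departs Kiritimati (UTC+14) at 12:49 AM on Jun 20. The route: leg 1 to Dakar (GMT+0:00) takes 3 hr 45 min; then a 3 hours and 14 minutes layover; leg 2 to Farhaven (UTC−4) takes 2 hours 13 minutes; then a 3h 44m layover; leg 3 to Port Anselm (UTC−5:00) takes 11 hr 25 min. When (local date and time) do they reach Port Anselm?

6:10 AM on Jun 20

Convert departure to UTC: 12:49 AM − 14:00 = 10:49 AM UTC on Jun 19.
Add 3 hours 45 minutes leg 1 → 2:34 PM UTC.
Add 3 hours 14 minutes layover in Dakar → 5:48 PM UTC.
Add 2 hours 13 minutes leg 2 → 8:01 PM UTC.
Add 3 hours and 44 minutes layover in Farhaven → 11:45 PM UTC.
Add 11 hours and 25 minutes leg 3 → 11:10 AM UTC (Jun 20).
Port Anselm is UTC−5:00, so local arrival = 11:10 AM − 5:00 = 6:10 AM on Jun 20.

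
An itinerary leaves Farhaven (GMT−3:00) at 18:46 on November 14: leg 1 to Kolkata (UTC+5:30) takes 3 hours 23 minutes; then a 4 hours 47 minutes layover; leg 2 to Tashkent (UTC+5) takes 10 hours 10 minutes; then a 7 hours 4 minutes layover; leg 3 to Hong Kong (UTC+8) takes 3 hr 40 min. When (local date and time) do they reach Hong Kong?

10:50 on November 16

Convert departure to UTC: 18:46 + 3:00 = 21:46 UTC on Nov 14.
Add 3 hours and 23 minutes leg 1 → 01:09 UTC (Nov 15).
Add 4 hours 47 minutes layover in Kolkata → 05:56 UTC.
Add 10 hours and 10 minutes leg 2 → 16:06 UTC.
Add 7 hours and 4 minutes layover in Tashkent → 23:10 UTC.
Add 3 hours 40 minutes leg 3 → 02:50 UTC (Nov 16).
Hong Kong is UTC+8:00, so local arrival = 02:50 + 8:00 = 10:50 on Nov 16.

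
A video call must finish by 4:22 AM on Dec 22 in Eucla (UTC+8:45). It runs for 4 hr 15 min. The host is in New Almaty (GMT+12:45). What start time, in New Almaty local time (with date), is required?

Target end time in UTC: 4:22 AM − 8:45 = 7:37 PM on Dec 21.
Subtract 4 hours and 15 minutes → start 3:22 PM UTC on Dec 21.
New Almaty is UTC+12:45: 3:22 PM + 12:45 = 4:07 AM on Dec 22.

4:07 AM on Dec 22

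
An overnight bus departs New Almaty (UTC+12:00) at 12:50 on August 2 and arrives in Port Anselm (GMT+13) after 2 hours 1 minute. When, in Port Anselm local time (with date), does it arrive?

15:51 on August 2

Convert departure to UTC: 12:50 − 12:00 = 00:50 UTC on Aug 2.
Add 2 hours 1 minute travel time → 02:51 UTC.
Port Anselm is UTC+13:00, so local arrival = 02:51 + 13:00 = 15:51 on Aug 2.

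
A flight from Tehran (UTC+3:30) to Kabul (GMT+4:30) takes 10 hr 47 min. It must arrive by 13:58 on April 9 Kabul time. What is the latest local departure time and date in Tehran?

Target arrival in UTC: 13:58 − 4:30 = 09:28 on Apr 9.
Subtract 10 hours and 47 minutes → departure 22:41 UTC on Apr 8.
Tehran is UTC+3:30: 22:41 + 3:30 = 02:11 on Apr 9.

02:11 on April 9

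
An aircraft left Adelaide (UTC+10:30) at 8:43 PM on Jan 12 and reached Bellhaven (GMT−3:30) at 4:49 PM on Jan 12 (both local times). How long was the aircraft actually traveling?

Departure in UTC: 8:43 PM − 10:30 = 10:13 AM on Jan 12.
Arrival in UTC: 4:49 PM + 3:30 = 8:19 PM on Jan 12.
Elapsed = 8:19 PM − 10:13 AM = 10 hours 6 minutes.

10 hours 6 minutes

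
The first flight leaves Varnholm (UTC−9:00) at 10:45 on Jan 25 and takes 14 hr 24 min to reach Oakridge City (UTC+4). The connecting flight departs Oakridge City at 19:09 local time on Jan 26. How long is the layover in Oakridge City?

5 hours

Convert departure to UTC: 10:45 + 9:00 = 19:45 UTC on Jan 25.
Add 14 hours 24 minutes flight time → 10:09 UTC (Jan 26).
Oakridge City is UTC+4:00, so local arrival = 10:09 + 4:00 = 14:09 on Jan 26.
Layover = 19:09 − 14:09 = 5 hours.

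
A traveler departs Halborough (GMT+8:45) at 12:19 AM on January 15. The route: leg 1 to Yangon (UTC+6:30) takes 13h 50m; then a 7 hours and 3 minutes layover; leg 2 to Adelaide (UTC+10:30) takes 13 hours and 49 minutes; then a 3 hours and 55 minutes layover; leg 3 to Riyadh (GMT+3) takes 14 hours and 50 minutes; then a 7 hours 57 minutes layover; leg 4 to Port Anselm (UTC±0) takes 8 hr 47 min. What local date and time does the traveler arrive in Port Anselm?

Convert departure to UTC: 12:19 AM − 8:45 = 3:34 PM UTC on Jan 14.
Add 13 hours 50 minutes leg 1 → 5:24 AM UTC (Jan 15).
Add 7 hours and 3 minutes layover in Yangon → 12:27 PM UTC.
Add 13 hours 49 minutes leg 2 → 2:16 AM UTC (Jan 16).
Add 3 hours and 55 minutes layover in Adelaide → 6:11 AM UTC.
Add 14 hours and 50 minutes leg 3 → 9:01 PM UTC.
Add 7 hours 57 minutes layover in Riyadh → 4:58 AM UTC (Jan 17).
Add 8 hours and 47 minutes leg 4 → 1:45 PM UTC.
Port Anselm is UTC+0, so local arrival is the same: 1:45 PM on Jan 17.

1:45 PM on Jan 17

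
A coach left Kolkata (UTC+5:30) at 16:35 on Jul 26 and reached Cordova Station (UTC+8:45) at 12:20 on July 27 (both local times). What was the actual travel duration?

Departure in UTC: 16:35 − 5:30 = 11:05 on Jul 26.
Arrival in UTC: 12:20 − 8:45 = 03:35 on Jul 27.
Elapsed = 03:35 − 11:05 (+1 day) = 16 hours 30 minutes.

16 hours 30 minutes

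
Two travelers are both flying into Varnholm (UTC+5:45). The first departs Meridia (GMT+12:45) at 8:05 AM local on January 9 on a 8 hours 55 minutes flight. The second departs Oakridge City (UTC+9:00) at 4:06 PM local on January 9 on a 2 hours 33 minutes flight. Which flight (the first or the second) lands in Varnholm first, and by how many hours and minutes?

Flight 1 in UTC: 8:05 AM − 12:45 = 7:20 PM on Jan 8.
+8 hours 55 minutes → arrive 4:15 AM UTC on Jan 9.
Flight 2 in UTC: 4:06 PM − 9:00 = 7:06 AM on Jan 9.
+2 hours and 33 minutes → arrive 9:39 AM UTC on Jan 9.
Flight 1 lands earlier by 5 hours 24 minutes.

the first, by 5 hours 24 minutes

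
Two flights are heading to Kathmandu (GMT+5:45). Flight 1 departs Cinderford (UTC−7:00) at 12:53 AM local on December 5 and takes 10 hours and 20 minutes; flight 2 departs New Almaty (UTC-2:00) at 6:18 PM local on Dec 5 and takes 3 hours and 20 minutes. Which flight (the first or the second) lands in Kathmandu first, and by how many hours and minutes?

the first, by 5 hours 25 minutes

Flight 1 in UTC: 12:53 AM + 7:00 = 7:53 AM on Dec 5.
+10 hours 20 minutes → arrive 6:13 PM UTC on Dec 5.
Flight 2 in UTC: 6:18 PM + 2:00 = 8:18 PM on Dec 5.
+3 hours and 20 minutes → arrive 11:38 PM UTC on Dec 5.
Flight 1 lands earlier by 5 hours 25 minutes.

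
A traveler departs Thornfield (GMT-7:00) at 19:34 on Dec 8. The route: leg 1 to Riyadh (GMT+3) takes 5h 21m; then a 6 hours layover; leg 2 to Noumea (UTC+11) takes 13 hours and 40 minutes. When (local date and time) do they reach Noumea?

14:35 on December 10

Convert departure to UTC: 19:34 + 7:00 = 02:34 UTC on Dec 9.
Add 5 hours and 21 minutes leg 1 → 07:55 UTC.
Add 6 hours layover in Riyadh → 13:55 UTC.
Add 13 hours and 40 minutes leg 2 → 03:35 UTC (Dec 10).
Noumea is UTC+11:00, so local arrival = 03:35 + 11:00 = 14:35 on Dec 10.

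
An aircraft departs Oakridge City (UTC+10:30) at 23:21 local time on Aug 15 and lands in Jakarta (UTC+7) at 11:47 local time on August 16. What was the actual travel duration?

15 hours 56 minutes

Departure in UTC: 23:21 − 10:30 = 12:51 on Aug 15.
Arrival in UTC: 11:47 − 7:00 = 04:47 on Aug 16.
Elapsed = 04:47 − 12:51 (+1 day) = 15 hours 56 minutes.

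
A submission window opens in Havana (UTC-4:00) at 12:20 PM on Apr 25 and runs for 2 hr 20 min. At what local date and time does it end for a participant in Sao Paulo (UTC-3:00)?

Convert start to UTC: 12:20 PM + 4:00 = 4:20 PM UTC on Apr 25.
Add 2 hours 20 minutes duration → 6:40 PM UTC.
Sao Paulo is UTC−3:00, so local end time = 6:40 PM − 3:00 = 3:40 PM on Apr 25.

3:40 PM on April 25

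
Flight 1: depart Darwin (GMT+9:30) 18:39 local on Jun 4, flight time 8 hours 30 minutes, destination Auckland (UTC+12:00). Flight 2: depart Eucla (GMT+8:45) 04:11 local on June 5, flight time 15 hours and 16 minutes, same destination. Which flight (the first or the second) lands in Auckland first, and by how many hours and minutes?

Flight 1 in UTC: 18:39 − 9:30 = 09:09 on Jun 4.
+8 hours and 30 minutes → arrive 17:39 UTC on Jun 4.
Flight 2 in UTC: 04:11 − 8:45 = 19:26 on Jun 4.
+15 hours and 16 minutes → arrive 10:42 UTC on Jun 5.
Flight 1 lands earlier by 17 hours 3 minutes.

the first, by 17 hours 3 minutes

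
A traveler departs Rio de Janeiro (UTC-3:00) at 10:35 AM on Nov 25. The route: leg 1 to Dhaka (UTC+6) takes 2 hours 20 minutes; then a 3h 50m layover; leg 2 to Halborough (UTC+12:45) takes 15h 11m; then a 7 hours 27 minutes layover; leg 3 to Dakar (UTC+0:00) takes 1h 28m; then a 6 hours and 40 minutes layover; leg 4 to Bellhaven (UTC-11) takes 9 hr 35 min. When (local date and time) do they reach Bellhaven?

1:06 AM on November 27

Convert departure to UTC: 10:35 AM + 3:00 = 1:35 PM UTC on Nov 25.
Add 2 hours 20 minutes leg 1 → 3:55 PM UTC.
Add 3 hours 50 minutes layover in Dhaka → 7:45 PM UTC.
Add 15 hours and 11 minutes leg 2 → 10:56 AM UTC (Nov 26).
Add 7 hours and 27 minutes layover in Halborough → 6:23 PM UTC.
Add 1 hour and 28 minutes leg 3 → 7:51 PM UTC.
Add 6 hours 40 minutes layover in Dakar → 2:31 AM UTC (Nov 27).
Add 9 hours and 35 minutes leg 4 → 12:06 PM UTC.
Bellhaven is UTC−11:00, so local arrival = 12:06 PM − 11:00 = 1:06 AM on Nov 27.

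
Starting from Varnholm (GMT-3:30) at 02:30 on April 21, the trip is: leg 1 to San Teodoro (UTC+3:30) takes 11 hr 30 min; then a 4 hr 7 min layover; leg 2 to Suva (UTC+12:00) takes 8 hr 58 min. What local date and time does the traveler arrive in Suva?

18:35 on Apr 22

Convert departure to UTC: 02:30 + 3:30 = 06:00 UTC on Apr 21.
Add 11 hours 30 minutes leg 1 → 17:30 UTC.
Add 4 hours 7 minutes layover in San Teodoro → 21:37 UTC.
Add 8 hours 58 minutes leg 2 → 06:35 UTC (Apr 22).
Suva is UTC+12:00, so local arrival = 06:35 + 12:00 = 18:35 on Apr 22.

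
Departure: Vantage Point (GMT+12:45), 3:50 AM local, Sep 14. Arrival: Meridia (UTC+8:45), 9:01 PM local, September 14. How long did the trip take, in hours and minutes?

21 hours 11 minutes

Departure in UTC: 3:50 AM − 12:45 = 3:05 PM on Sep 13.
Arrival in UTC: 9:01 PM − 8:45 = 12:16 PM on Sep 14.
Elapsed = 12:16 PM − 3:05 PM (+1 day) = 21 hours 11 minutes.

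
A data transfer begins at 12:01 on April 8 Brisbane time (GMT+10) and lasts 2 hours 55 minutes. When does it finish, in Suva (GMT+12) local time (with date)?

16:56 on April 8

Suva is 2:00 ahead of Brisbane.
After 2 hours 55 minutes it is 14:56 in Brisbane.
Shift by the zone difference: 14:56 + 2:00 = 16:56 on Apr 8 in Suva.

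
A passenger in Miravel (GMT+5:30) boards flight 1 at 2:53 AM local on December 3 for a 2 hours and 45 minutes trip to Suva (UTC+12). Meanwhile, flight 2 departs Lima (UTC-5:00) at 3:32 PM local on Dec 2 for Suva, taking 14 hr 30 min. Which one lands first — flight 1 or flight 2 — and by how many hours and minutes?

Flight 1 in UTC: 2:53 AM − 5:30 = 9:23 PM on Dec 2.
+2 hours 45 minutes → arrive 12:08 AM UTC on Dec 3.
Flight 2 in UTC: 3:32 PM + 5:00 = 8:32 PM on Dec 2.
+14 hours and 30 minutes → arrive 11:02 AM UTC on Dec 3.
Flight 1 lands earlier by 10 hours 54 minutes.

the first, by 10 hours 54 minutes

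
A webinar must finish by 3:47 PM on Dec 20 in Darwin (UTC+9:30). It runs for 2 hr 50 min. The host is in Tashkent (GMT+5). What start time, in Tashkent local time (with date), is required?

8:27 AM on December 20

Target end time in UTC: 3:47 PM − 9:30 = 6:17 AM on Dec 20.
Subtract 2 hours 50 minutes → start 3:27 AM UTC on Dec 20.
Tashkent is UTC+5:00: 3:27 AM + 5:00 = 8:27 AM on Dec 20.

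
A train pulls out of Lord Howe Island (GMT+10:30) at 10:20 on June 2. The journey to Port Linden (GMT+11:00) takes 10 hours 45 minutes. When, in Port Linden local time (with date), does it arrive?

21:35 on June 2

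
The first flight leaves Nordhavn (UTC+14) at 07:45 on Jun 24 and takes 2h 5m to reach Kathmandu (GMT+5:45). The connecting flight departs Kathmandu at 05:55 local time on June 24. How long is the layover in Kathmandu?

4 hours 20 minutes

Convert departure to UTC: 07:45 − 14:00 = 17:45 UTC on Jun 23.
Add 2 hours and 5 minutes flight time → 19:50 UTC.
Kathmandu is UTC+5:45, so local arrival = 19:50 + 5:45 = 01:35 on Jun 24.
Layover = 05:55 − 01:35 = 4 hours 20 minutes.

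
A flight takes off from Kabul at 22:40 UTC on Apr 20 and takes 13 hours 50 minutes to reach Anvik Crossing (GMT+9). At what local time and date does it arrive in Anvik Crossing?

21:30 on April 21

Departure is given in UTC: 22:40 on Apr 20.
Add 13 hours 50 minutes → 12:30 UTC (Apr 21).
Anvik Crossing is UTC+9:00: 12:30 + 9:00 = 21:30 on Apr 21.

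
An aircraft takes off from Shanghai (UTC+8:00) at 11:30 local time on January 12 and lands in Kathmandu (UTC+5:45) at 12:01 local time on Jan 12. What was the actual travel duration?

2 hours 46 minutes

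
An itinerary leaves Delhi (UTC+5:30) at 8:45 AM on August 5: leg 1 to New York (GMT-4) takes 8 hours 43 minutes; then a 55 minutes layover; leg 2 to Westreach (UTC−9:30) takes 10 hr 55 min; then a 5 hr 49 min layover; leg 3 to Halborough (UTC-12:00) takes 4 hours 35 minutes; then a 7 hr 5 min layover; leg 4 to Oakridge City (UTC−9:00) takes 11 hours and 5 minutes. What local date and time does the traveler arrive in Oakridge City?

7:22 PM on August 6

Convert departure to UTC: 8:45 AM − 5:30 = 3:15 AM UTC on Aug 5.
Add 8 hours and 43 minutes leg 1 → 11:58 AM UTC.
Add 55 minutes layover in New York → 12:53 PM UTC.
Add 10 hours and 55 minutes leg 2 → 11:48 PM UTC.
Add 5 hours and 49 minutes layover in Westreach → 5:37 AM UTC (Aug 6).
Add 4 hours and 35 minutes leg 3 → 10:12 AM UTC.
Add 7 hours 5 minutes layover in Halborough → 5:17 PM UTC.
Add 11 hours and 5 minutes leg 4 → 4:22 AM UTC (Aug 7).
Oakridge City is UTC−9:00, so local arrival = 4:22 AM − 9:00 = 7:22 PM on Aug 6.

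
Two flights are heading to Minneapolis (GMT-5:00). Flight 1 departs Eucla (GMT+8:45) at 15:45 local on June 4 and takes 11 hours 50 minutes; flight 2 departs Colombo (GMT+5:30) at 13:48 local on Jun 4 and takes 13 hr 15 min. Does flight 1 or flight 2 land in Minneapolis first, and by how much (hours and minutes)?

Flight 1 in UTC: 15:45 − 8:45 = 07:00 on Jun 4.
+11 hours and 50 minutes → arrive 18:50 UTC on Jun 4.
Flight 2 in UTC: 13:48 − 5:30 = 08:18 on Jun 4.
+13 hours 15 minutes → arrive 21:33 UTC on Jun 4.
Flight 1 lands earlier by 2 hours 43 minutes.

the first, by 2 hours 43 minutes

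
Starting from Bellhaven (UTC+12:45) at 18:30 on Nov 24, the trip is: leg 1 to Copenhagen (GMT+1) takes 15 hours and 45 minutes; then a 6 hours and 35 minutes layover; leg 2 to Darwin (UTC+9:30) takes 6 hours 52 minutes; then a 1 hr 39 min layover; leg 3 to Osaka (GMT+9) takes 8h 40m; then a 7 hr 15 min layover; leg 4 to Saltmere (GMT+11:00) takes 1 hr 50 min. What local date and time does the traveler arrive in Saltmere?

17:21 on November 26

Convert departure to UTC: 18:30 − 12:45 = 05:45 UTC on Nov 24.
Add 15 hours and 45 minutes leg 1 → 21:30 UTC.
Add 6 hours and 35 minutes layover in Copenhagen → 04:05 UTC (Nov 25).
Add 6 hours 52 minutes leg 2 → 10:57 UTC.
Add 1 hour and 39 minutes layover in Darwin → 12:36 UTC.
Add 8 hours 40 minutes leg 3 → 21:16 UTC.
Add 7 hours and 15 minutes layover in Osaka → 04:31 UTC (Nov 26).
Add 1 hour 50 minutes leg 4 → 06:21 UTC.
Saltmere is UTC+11:00, so local arrival = 06:21 + 11:00 = 17:21 on Nov 26.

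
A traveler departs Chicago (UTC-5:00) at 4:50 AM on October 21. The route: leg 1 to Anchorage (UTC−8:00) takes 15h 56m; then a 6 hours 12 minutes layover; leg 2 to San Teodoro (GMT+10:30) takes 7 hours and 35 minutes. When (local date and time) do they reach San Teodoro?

Convert departure to UTC: 4:50 AM + 5:00 = 9:50 AM UTC on Oct 21.
Add 15 hours 56 minutes leg 1 → 1:46 AM UTC (Oct 22).
Add 6 hours 12 minutes layover in Anchorage → 7:58 AM UTC.
Add 7 hours 35 minutes leg 2 → 3:33 PM UTC.
San Teodoro is UTC+10:30, so local arrival = 3:33 PM + 10:30 = 2:03 AM on Oct 23.

2:03 AM on October 23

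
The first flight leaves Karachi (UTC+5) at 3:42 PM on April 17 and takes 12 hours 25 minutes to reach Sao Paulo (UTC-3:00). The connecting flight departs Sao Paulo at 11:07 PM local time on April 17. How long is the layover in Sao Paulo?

3 hours

Convert departure to UTC: 3:42 PM − 5:00 = 10:42 AM UTC on Apr 17.
Add 12 hours and 25 minutes flight time → 11:07 PM UTC.
Sao Paulo is UTC−3:00, so local arrival = 11:07 PM − 3:00 = 8:07 PM on Apr 17.
Layover = 11:07 PM − 8:07 PM = 3 hours.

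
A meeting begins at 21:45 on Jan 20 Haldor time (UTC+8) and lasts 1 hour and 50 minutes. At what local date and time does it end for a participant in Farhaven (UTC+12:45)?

Convert start to UTC: 21:45 − 8:00 = 13:45 UTC on Jan 20.
Add 1 hour and 50 minutes duration → 15:35 UTC.
Farhaven is UTC+12:45, so local end time = 15:35 + 12:45 = 04:20 on Jan 21.

04:20 on Jan 21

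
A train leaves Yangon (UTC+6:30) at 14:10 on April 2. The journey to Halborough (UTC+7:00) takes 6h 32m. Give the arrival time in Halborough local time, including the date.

21:12 on April 2

Halborough is 0:30 ahead of Yangon.
After 6 hours and 32 minutes it is 20:42 in Yangon.
Shift by the zone difference: 20:42 + 0:30 = 21:12 on Apr 2 in Halborough.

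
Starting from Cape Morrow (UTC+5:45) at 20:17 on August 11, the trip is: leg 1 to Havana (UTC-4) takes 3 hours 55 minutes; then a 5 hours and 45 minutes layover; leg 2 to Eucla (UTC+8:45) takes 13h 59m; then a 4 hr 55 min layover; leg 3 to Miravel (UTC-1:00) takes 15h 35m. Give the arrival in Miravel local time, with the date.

Convert departure to UTC: 20:17 − 5:45 = 14:32 UTC on Aug 11.
Add 3 hours 55 minutes leg 1 → 18:27 UTC.
Add 5 hours and 45 minutes layover in Havana → 00:12 UTC (Aug 12).
Add 13 hours and 59 minutes leg 2 → 14:11 UTC.
Add 4 hours 55 minutes layover in Eucla → 19:06 UTC.
Add 15 hours and 35 minutes leg 3 → 10:41 UTC (Aug 13).
Miravel is UTC−1:00, so local arrival = 10:41 − 1:00 = 09:41 on Aug 13.

09:41 on August 13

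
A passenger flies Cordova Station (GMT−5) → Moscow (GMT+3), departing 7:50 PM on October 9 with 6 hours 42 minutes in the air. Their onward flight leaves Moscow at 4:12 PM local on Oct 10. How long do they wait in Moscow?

Convert departure to UTC: 7:50 PM + 5:00 = 12:50 AM UTC on Oct 10.
Add 6 hours and 42 minutes flight time → 7:32 AM UTC.
Moscow is UTC+3:00, so local arrival = 7:32 AM + 3:00 = 10:32 AM on Oct 10.
Layover = 4:12 PM − 10:32 AM = 5 hours 40 minutes.

5 hours 40 minutes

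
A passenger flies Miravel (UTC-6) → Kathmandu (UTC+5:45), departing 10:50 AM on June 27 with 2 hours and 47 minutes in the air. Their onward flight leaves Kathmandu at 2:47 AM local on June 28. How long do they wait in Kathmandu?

1 hour 25 minutes

Convert departure to UTC: 10:50 AM + 6:00 = 4:50 PM UTC on Jun 27.
Add 2 hours 47 minutes flight time → 7:37 PM UTC.
Kathmandu is UTC+5:45, so local arrival = 7:37 PM + 5:45 = 1:22 AM on Jun 28.
Layover = 2:47 AM − 1:22 AM = 1 hour 25 minutes.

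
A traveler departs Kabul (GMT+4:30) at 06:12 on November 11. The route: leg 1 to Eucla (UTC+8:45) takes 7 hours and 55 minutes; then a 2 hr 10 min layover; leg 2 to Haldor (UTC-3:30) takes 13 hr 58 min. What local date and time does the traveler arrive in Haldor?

Convert departure to UTC: 06:12 − 4:30 = 01:42 UTC on Nov 11.
Add 7 hours and 55 minutes leg 1 → 09:37 UTC.
Add 2 hours and 10 minutes layover in Eucla → 11:47 UTC.
Add 13 hours 58 minutes leg 2 → 01:45 UTC (Nov 12).
Haldor is UTC−3:30, so local arrival = 01:45 − 3:30 = 22:15 on Nov 11.

22:15 on November 11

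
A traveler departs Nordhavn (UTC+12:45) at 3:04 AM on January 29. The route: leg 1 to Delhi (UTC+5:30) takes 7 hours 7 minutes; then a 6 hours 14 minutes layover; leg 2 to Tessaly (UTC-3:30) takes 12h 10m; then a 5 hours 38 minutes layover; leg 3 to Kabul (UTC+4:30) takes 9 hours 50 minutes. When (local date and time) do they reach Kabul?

11:48 AM on January 30

Convert departure to UTC: 3:04 AM − 12:45 = 2:19 PM UTC on Jan 28.
Add 7 hours and 7 minutes leg 1 → 9:26 PM UTC.
Add 6 hours and 14 minutes layover in Delhi → 3:40 AM UTC (Jan 29).
Add 12 hours 10 minutes leg 2 → 3:50 PM UTC.
Add 5 hours 38 minutes layover in Tessaly → 9:28 PM UTC.
Add 9 hours and 50 minutes leg 3 → 7:18 AM UTC (Jan 30).
Kabul is UTC+4:30, so local arrival = 7:18 AM + 4:30 = 11:48 AM on Jan 30.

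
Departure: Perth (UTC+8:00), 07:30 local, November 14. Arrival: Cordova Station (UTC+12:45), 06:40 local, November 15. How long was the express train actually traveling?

Cordova Station is 4:45 ahead of Perth.
Clock-face elapsed time (ignoring zones) is 23 hours 10 minutes.
Actual elapsed = 23 hours 10 minutes − 4:45 = 18 hours 25 minutes.

18 hours 25 minutes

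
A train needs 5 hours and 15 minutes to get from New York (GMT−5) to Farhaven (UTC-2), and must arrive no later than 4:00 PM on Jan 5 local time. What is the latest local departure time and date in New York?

Target arrival in UTC: 4:00 PM + 2:00 = 6:00 PM on Jan 5.
Subtract 5 hours and 15 minutes → departure 12:45 PM UTC on Jan 5.
New York is UTC−5:00: 12:45 PM − 5:00 = 7:45 AM on Jan 5.

7:45 AM on Jan 5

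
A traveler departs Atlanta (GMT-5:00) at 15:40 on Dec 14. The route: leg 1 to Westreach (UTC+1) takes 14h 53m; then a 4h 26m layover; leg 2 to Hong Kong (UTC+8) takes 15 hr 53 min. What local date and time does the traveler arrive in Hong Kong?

Convert departure to UTC: 15:40 + 5:00 = 20:40 UTC on Dec 14.
Add 14 hours 53 minutes leg 1 → 11:33 UTC (Dec 15).
Add 4 hours and 26 minutes layover in Westreach → 15:59 UTC.
Add 15 hours 53 minutes leg 2 → 07:52 UTC (Dec 16).
Hong Kong is UTC+8:00, so local arrival = 07:52 + 8:00 = 15:52 on Dec 16.

15:52 on December 16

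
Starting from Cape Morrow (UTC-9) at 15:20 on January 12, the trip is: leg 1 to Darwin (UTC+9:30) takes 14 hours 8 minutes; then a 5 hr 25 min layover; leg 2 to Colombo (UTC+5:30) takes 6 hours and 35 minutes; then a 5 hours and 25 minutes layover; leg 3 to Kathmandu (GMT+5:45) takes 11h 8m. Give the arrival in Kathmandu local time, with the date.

00:46 on January 15

Convert departure to UTC: 15:20 + 9:00 = 00:20 UTC on Jan 13.
Add 14 hours and 8 minutes leg 1 → 14:28 UTC.
Add 5 hours 25 minutes layover in Darwin → 19:53 UTC.
Add 6 hours and 35 minutes leg 2 → 02:28 UTC (Jan 14).
Add 5 hours 25 minutes layover in Colombo → 07:53 UTC.
Add 11 hours and 8 minutes leg 3 → 19:01 UTC.
Kathmandu is UTC+5:45, so local arrival = 19:01 + 5:45 = 00:46 on Jan 15.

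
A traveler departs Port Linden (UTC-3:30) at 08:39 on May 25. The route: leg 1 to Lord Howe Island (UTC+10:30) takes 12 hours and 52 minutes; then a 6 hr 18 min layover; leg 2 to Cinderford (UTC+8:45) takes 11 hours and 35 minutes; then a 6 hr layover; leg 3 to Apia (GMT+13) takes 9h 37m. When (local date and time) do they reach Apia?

Convert departure to UTC: 08:39 + 3:30 = 12:09 UTC on May 25.
Add 12 hours and 52 minutes leg 1 → 01:01 UTC (May 26).
Add 6 hours and 18 minutes layover in Lord Howe Island → 07:19 UTC.
Add 11 hours and 35 minutes leg 2 → 18:54 UTC.
Add 6 hours layover in Cinderford → 00:54 UTC (May 27).
Add 9 hours 37 minutes leg 3 → 10:31 UTC.
Apia is UTC+13:00, so local arrival = 10:31 + 13:00 = 23:31 on May 27.

23:31 on May 27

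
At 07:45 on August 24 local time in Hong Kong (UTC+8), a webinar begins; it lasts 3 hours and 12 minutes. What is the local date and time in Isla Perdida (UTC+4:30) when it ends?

07:27 on August 24

Convert start to UTC: 07:45 − 8:00 = 23:45 UTC on Aug 23.
Add 3 hours and 12 minutes duration → 02:57 UTC (Aug 24).
Isla Perdida is UTC+4:30, so local end time = 02:57 + 4:30 = 07:27 on Aug 24.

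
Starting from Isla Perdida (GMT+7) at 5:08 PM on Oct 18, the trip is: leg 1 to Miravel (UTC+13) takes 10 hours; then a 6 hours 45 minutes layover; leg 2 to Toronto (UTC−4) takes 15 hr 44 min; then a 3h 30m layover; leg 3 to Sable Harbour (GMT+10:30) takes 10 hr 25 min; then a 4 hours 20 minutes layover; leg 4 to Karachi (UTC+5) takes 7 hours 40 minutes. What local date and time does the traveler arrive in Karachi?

1:32 AM on October 21

Convert departure to UTC: 5:08 PM − 7:00 = 10:08 AM UTC on Oct 18.
Add 10 hours leg 1 → 8:08 PM UTC.
Add 6 hours and 45 minutes layover in Miravel → 2:53 AM UTC (Oct 19).
Add 15 hours 44 minutes leg 2 → 6:37 PM UTC.
Add 3 hours 30 minutes layover in Toronto → 10:07 PM UTC.
Add 10 hours 25 minutes leg 3 → 8:32 AM UTC (Oct 20).
Add 4 hours 20 minutes layover in Sable Harbour → 12:52 PM UTC.
Add 7 hours 40 minutes leg 4 → 8:32 PM UTC.
Karachi is UTC+5:00, so local arrival = 8:32 PM + 5:00 = 1:32 AM on Oct 21.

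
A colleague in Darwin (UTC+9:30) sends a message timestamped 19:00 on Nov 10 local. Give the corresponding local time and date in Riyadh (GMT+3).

In UTC: 19:00 − 9:30 = 09:30 on Nov 10.
Riyadh is UTC+3:00: 09:30 + 3:00 = 12:30 on Nov 10.

12:30 on November 10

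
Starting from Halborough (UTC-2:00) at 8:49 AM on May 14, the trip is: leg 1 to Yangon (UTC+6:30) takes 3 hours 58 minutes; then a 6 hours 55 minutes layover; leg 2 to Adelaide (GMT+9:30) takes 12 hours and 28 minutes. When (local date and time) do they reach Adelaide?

7:40 PM on May 15

Convert departure to UTC: 8:49 AM + 2:00 = 10:49 AM UTC on May 14.
Add 3 hours 58 minutes leg 1 → 2:47 PM UTC.
Add 6 hours 55 minutes layover in Yangon → 9:42 PM UTC.
Add 12 hours and 28 minutes leg 2 → 10:10 AM UTC (May 15).
Adelaide is UTC+9:30, so local arrival = 10:10 AM + 9:30 = 7:40 PM on May 15.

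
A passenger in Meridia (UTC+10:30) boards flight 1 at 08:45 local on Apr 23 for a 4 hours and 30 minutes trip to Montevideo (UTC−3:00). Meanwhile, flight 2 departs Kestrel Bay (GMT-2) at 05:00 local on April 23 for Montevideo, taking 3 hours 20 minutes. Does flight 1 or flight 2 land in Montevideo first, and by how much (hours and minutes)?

Flight 1 in UTC: 08:45 − 10:30 = 22:15 on Apr 22.
+4 hours and 30 minutes → arrive 02:45 UTC on Apr 23.
Flight 2 in UTC: 05:00 + 2:00 = 07:00 on Apr 23.
+3 hours and 20 minutes → arrive 10:20 UTC on Apr 23.
Flight 1 lands earlier by 7 hours 35 minutes.

the first, by 7 hours 35 minutes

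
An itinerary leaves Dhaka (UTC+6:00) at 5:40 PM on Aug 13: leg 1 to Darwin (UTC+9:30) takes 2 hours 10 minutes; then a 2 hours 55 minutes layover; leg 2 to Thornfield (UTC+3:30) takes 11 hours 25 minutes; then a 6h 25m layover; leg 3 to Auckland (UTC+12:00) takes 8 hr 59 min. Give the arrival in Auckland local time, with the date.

7:34 AM on August 15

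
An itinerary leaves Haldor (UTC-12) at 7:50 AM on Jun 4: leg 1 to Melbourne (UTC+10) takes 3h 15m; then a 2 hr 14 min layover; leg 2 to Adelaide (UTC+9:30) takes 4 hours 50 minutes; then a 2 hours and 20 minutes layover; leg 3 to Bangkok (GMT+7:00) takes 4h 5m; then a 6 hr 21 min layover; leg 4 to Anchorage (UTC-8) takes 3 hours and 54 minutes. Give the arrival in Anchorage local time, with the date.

2:49 PM on June 5

Convert departure to UTC: 7:50 AM + 12:00 = 7:50 PM UTC on Jun 4.
Add 3 hours 15 minutes leg 1 → 11:05 PM UTC.
Add 2 hours and 14 minutes layover in Melbourne → 1:19 AM UTC (Jun 5).
Add 4 hours and 50 minutes leg 2 → 6:09 AM UTC.
Add 2 hours 20 minutes layover in Adelaide → 8:29 AM UTC.
Add 4 hours 5 minutes leg 3 → 12:34 PM UTC.
Add 6 hours and 21 minutes layover in Bangkok → 6:55 PM UTC.
Add 3 hours and 54 minutes leg 4 → 10:49 PM UTC.
Anchorage is UTC−8:00, so local arrival = 10:49 PM − 8:00 = 2:49 PM on Jun 5.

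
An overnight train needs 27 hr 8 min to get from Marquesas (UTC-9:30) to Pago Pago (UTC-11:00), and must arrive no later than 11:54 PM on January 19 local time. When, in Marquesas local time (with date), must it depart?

Target arrival in UTC: 11:54 PM + 11:00 = 10:54 AM on Jan 20.
Subtract 27 hours and 8 minutes → departure 7:46 AM UTC on Jan 19.
Marquesas is UTC−9:30: 7:46 AM − 9:30 = 10:16 PM on Jan 18.

10:16 PM on January 18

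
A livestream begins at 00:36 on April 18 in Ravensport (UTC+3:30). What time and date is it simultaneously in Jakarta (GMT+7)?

In UTC: 00:36 − 3:30 = 21:06 on Apr 17.
Jakarta is UTC+7:00: 21:06 + 7:00 = 04:06 on Apr 18.

04:06 on April 18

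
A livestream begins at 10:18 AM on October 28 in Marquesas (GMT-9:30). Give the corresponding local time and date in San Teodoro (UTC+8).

In UTC: 10:18 AM + 9:30 = 7:48 PM on Oct 28.
San Teodoro is UTC+8:00: 7:48 PM + 8:00 = 3:48 AM on Oct 29.

3:48 AM on Oct 29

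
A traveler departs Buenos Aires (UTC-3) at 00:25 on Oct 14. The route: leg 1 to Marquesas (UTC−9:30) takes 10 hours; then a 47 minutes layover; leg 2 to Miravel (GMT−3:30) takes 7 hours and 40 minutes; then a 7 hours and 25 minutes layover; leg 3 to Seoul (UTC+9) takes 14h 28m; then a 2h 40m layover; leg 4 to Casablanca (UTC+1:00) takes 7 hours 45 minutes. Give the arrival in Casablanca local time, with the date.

07:10 on October 16

Convert departure to UTC: 00:25 + 3:00 = 03:25 UTC on Oct 14.
Add 10 hours leg 1 → 13:25 UTC.
Add 47 minutes layover in Marquesas → 14:12 UTC.
Add 7 hours and 40 minutes leg 2 → 21:52 UTC.
Add 7 hours 25 minutes layover in Miravel → 05:17 UTC (Oct 15).
Add 14 hours 28 minutes leg 3 → 19:45 UTC.
Add 2 hours 40 minutes layover in Seoul → 22:25 UTC.
Add 7 hours 45 minutes leg 4 → 06:10 UTC (Oct 16).
Casablanca is UTC+1:00, so local arrival = 06:10 + 1:00 = 07:10 on Oct 16.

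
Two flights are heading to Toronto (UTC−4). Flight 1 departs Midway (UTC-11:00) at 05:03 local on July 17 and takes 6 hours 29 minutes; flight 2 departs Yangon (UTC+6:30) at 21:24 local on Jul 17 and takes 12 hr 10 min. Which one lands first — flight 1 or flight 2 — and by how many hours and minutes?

the first, by 4 hours 32 minutes

Flight 1 in UTC: 05:03 + 11:00 = 16:03 on Jul 17.
+6 hours and 29 minutes → arrive 22:32 UTC on Jul 17.
Flight 2 in UTC: 21:24 − 6:30 = 14:54 on Jul 17.
+12 hours and 10 minutes → arrive 03:04 UTC on Jul 18.
Flight 1 lands earlier by 4 hours 32 minutes.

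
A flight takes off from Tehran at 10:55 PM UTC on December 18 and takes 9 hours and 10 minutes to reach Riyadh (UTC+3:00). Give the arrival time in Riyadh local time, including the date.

11:05 AM on December 19

Departure is given in UTC: 10:55 PM on Dec 18.
Add 9 hours 10 minutes → 8:05 AM UTC (Dec 19).
Riyadh is UTC+3:00: 8:05 AM + 3:00 = 11:05 AM on Dec 19.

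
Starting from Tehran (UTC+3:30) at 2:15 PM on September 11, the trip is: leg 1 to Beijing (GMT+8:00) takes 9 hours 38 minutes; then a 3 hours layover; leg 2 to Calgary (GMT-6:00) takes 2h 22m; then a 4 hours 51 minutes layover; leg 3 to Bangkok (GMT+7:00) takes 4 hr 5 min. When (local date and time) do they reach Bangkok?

5:41 PM on Sep 12

Convert departure to UTC: 2:15 PM − 3:30 = 10:45 AM UTC on Sep 11.
Add 9 hours and 38 minutes leg 1 → 8:23 PM UTC.
Add 3 hours layover in Beijing → 11:23 PM UTC.
Add 2 hours 22 minutes leg 2 → 1:45 AM UTC (Sep 12).
Add 4 hours and 51 minutes layover in Calgary → 6:36 AM UTC.
Add 4 hours and 5 minutes leg 3 → 10:41 AM UTC.
Bangkok is UTC+7:00, so local arrival = 10:41 AM + 7:00 = 5:41 PM on Sep 12.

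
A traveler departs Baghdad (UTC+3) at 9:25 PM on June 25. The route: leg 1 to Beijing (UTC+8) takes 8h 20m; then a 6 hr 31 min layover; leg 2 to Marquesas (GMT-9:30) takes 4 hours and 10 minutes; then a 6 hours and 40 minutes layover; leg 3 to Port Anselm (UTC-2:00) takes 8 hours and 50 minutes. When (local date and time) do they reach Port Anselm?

Convert departure to UTC: 9:25 PM − 3:00 = 6:25 PM UTC on Jun 25.
Add 8 hours and 20 minutes leg 1 → 2:45 AM UTC (Jun 26).
Add 6 hours 31 minutes layover in Beijing → 9:16 AM UTC.
Add 4 hours 10 minutes leg 2 → 1:26 PM UTC.
Add 6 hours and 40 minutes layover in Marquesas → 8:06 PM UTC.
Add 8 hours and 50 minutes leg 3 → 4:56 AM UTC (Jun 27).
Port Anselm is UTC−2:00, so local arrival = 4:56 AM − 2:00 = 2:56 AM on Jun 27.

2:56 AM on Jun 27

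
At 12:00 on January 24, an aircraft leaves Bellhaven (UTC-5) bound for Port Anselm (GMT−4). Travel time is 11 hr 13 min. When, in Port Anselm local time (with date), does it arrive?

00:13 on Jan 25

Port Anselm is 1:00 ahead of Bellhaven.
After 11 hours 13 minutes it is 23:13 in Bellhaven.
Shift by the zone difference: 23:13 + 1:00 = 00:13 on Jan 25 in Port Anselm.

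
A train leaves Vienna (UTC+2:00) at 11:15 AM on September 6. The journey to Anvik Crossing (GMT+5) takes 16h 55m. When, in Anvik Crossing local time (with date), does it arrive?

Convert departure to UTC: 11:15 AM − 2:00 = 9:15 AM UTC on Sep 6.
Add 16 hours 55 minutes travel time → 2:10 AM UTC (Sep 7).
Anvik Crossing is UTC+5:00, so local arrival = 2:10 AM + 5:00 = 7:10 AM on Sep 7.

7:10 AM on September 7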